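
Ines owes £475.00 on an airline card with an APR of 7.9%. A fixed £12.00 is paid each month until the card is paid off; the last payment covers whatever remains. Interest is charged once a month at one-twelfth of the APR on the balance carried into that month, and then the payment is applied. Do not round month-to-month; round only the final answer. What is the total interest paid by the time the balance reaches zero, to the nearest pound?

Monthly rate r = 7.9%/12 = 0.658333% = 0.00658333.
Payoff takes n = ⌈−ln(1 − rB₀/P)/ln(1+r)⌉ = ⌈46.009⌉ = 47 payments; the last is £0.11.
Total paid = 46·£12.00 + £0.11 = £552.11.
Total interest = total paid − principal = £552.11 − £475.00 = £77.11.

£77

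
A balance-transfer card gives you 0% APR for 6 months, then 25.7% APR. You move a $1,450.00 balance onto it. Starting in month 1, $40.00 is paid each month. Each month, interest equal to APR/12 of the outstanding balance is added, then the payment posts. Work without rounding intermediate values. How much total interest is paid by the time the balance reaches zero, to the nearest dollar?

Promo months 1–6 at r₀ = 0%/12 = 0; months 7+ at r₁ = 25.7%/12 = 0.0214167.
After month 6 (no interest yet): B = $1,450.00 − 6·$40.00 = $1,210.00.
Then at r₁ with $40.00/mo: n₂ = −ln(1 − r₁·B/P)/ln(1+r₁) ≈ 49.25 → 50 more payments.
Total paid = 55·$40.00 + $10.22 = $2,210.22; interest = $2,210.22 − $1,450.00 = $760.22.

$760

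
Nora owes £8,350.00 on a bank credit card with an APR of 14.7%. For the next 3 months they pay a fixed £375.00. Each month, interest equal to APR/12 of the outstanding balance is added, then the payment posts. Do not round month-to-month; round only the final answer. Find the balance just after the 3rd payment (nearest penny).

Monthly rate r = 14.7%/12 = 1.225% = 0.01225.
Each month: B ← B·(1+r) − £375.00.
Month 1: interest £102.29; balance after payment £8,077.29.
Month 2: interest £98.95; balance after payment £7,801.23.
Month 3: interest £95.57; balance after payment £7,521.80.

£7,521.80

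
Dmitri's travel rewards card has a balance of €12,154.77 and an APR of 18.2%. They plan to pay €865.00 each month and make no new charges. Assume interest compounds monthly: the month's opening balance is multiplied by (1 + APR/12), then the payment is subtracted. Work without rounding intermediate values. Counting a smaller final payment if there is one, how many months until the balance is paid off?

16 payments

Monthly rate r = 18.2%/12 = 1.51667% = 0.0151667.
Recurrence: B ← B·(1+r) − €865.00.
Month 1: interest €184.35; balance after payment €11,474.12.
Month 2: interest €174.02; balance after payment €10,783.14.
Closed form: n = −ln(1 − rB₀/P)/ln(1+r) = −ln(0.78688)/ln(1.01517) ≈ 15.922, so the balance reaches zero during payment 16.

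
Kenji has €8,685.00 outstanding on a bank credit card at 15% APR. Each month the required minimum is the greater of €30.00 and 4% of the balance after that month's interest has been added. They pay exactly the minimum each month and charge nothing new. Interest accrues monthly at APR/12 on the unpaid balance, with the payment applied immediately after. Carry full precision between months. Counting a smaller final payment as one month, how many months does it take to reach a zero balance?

117 months

Monthly rate r = 15%/12 = 1.25% = 0.0125.
While 4% of the post-interest balance exceeds €30.00, each month B ← (B·(1+r))·(1 − 0.04), i.e. B shrinks by the factor (1+r)·0.96 = 0.972.
This holds for months 1–87. Entering month 88 the balance is €734.07; 4% of the post-interest balance is now below €30.00, so the flat €30.00 minimum applies from here.
From month 88 a fixed €30.00 at rate r clears €734.07 in 30 more payments. Total: 87 + 30 = 117 months.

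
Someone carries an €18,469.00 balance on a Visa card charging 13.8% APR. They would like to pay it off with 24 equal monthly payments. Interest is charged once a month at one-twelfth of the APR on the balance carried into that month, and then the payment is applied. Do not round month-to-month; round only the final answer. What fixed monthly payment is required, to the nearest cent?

€885.01

Monthly rate r = 13.8%/12 = 1.15% = 0.0115.
Level-payment amortization: P = B₀·r / (1 − (1+r)^(−n)) = 18469.00·0.0115 / (1 − 1.0115^(−24)).
Denominator 1 − (1+r)^(−24) = 0.239991045.
P = 212.393 / 0.239991045 ≈ 885.01.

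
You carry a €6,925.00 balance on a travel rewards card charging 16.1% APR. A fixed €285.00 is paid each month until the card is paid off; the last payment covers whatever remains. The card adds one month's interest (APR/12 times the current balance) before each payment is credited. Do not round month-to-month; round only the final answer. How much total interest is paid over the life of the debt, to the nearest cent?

Monthly rate r = 16.1%/12 = 1.34167% = 0.0134167.
Payoff takes n = ⌈−ln(1 − rB₀/P)/ln(1+r)⌉ = ⌈29.603⌉ = 30 payments; the last is €172.19.
Total paid = 29·€285.00 + €172.19 = €8,437.19.
Total interest = total paid − principal = €8,437.19 − €6,925.00 = €1,512.19.

€1,512.19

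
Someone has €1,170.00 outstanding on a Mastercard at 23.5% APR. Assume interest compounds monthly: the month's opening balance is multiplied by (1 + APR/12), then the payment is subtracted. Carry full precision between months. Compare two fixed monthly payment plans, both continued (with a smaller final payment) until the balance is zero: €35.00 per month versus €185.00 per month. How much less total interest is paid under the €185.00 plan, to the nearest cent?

€657.23

Monthly rate r = 23.5%/12 = 1.95833% = 0.0195833.
At €35.00/mo: n = ⌈−ln(1 − rB₀/P)/ln(1+r)⌉ = 55 payments (last €28.74); total interest = total paid − €1,170.00 = €748.74.
At €185.00/mo: 7 payments (last €151.51); total interest €91.51.
Interest saved = €748.74 − €91.51 = €657.23.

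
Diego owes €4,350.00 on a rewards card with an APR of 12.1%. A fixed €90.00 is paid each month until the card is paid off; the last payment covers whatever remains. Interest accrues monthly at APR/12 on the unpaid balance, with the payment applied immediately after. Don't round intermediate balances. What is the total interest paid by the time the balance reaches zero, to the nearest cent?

€1,644.08

Monthly rate r = 12.1%/12 = 1.00833% = 0.0100833.
Payoff takes n = ⌈−ln(1 − rB₀/P)/ln(1+r)⌉ = ⌈66.600⌉ = 67 payments; the last is €54.08.
Total paid = 66·€90.00 + €54.08 = €5,994.08.
Total interest = total paid − principal = €5,994.08 − €4,350.00 = €1,644.08.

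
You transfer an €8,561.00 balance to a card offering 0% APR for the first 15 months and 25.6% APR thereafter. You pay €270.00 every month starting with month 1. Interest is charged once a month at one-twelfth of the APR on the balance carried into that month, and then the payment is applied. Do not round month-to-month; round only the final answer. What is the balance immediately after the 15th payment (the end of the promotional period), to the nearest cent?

Promo months 1–15 at r₀ = 0%/12 = 0; months 16+ at r₁ = 25.6%/12 = 0.0213333.
After month 15 (no interest yet): B = €8,561.00 − 15·€270.00 = €4,511.00.

€4,511.00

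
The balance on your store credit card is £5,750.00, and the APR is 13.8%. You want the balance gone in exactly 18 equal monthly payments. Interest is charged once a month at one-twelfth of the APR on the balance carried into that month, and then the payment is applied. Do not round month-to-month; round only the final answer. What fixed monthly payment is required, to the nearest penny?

Monthly rate r = 13.8%/12 = 1.15% = 0.0115.
Level-payment amortization: P = B₀·r / (1 − (1+r)^(−n)) = 5750.00·0.0115 / (1 − 1.0115^(−18)).
Denominator 1 − (1+r)^(−18) = 0.186019442.
P = 66.125 / 0.186019442 ≈ 355.47.

£355.47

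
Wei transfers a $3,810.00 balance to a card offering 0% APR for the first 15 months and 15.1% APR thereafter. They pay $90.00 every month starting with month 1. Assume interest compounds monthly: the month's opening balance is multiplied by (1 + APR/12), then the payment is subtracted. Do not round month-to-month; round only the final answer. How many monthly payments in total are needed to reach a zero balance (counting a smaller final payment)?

49 payments

Promo months 1–15 at r₀ = 0%/12 = 0; months 16+ at r₁ = 15.1%/12 = 0.0125833.
After month 15 (no interest yet): B = $3,810.00 − 15·$90.00 = $2,460.00.
Then at r₁ with $90.00/mo: n₂ = −ln(1 − r₁·B/P)/ln(1+r₁) ≈ 33.71 → 34 more payments.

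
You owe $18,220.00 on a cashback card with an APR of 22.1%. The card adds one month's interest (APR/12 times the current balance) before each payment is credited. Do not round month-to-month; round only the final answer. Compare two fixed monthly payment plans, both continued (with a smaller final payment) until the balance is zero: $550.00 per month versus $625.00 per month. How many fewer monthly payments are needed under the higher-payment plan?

9 fewer payments

Monthly rate r = 22.1%/12 = 1.84167% = 0.0184167.
At $550.00/mo: n = ⌈−ln(1 − rB₀/P)/ln(1+r)⌉ = 52 payments (last $337.04); total interest = total paid − $18,220.00 = $10,167.04.
At $625.00/mo: 43 payments (last $114.25); total interest $8,144.25.
Payments saved = 52 − 43 = 9.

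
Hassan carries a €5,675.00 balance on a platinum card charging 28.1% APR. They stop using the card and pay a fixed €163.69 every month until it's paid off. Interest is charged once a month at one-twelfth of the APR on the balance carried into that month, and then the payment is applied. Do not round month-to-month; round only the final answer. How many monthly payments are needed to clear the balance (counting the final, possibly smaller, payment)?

73 payments

Monthly rate r = 28.1%/12 = 2.34167% = 0.0234167.
Recurrence: B ← B·(1+r) − €163.69.
Month 1: interest €132.89; balance after payment €5,644.20.
Month 2: interest €132.17; balance after payment €5,612.68.
Closed form: n = −ln(1 − rB₀/P)/ln(1+r) = −ln(0.18816)/ln(1.02342) ≈ 72.168, so the balance reaches zero during payment 73.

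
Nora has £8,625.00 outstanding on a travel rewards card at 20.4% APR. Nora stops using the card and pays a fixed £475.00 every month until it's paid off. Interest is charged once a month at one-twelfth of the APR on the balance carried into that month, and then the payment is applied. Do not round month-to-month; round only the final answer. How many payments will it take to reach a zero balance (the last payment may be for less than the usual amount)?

22 payments

Monthly rate r = 20.4%/12 = 1.7% = 0.017.
Recurrence: B ← B·(1+r) − £475.00.
Month 1: interest £146.62; balance after payment £8,296.62.
Month 2: interest £141.04; balance after payment £7,962.67.
Closed form: n = −ln(1 − rB₀/P)/ln(1+r) = −ln(0.69132)/ln(1.017) ≈ 21.899, so the balance reaches zero during payment 22.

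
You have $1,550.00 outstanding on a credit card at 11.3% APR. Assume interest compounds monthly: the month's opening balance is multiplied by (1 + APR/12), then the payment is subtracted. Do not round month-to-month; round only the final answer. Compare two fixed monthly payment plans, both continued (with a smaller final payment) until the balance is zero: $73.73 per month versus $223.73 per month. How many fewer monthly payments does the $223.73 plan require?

Monthly rate r = 11.3%/12 = 0.941667% = 0.00941667.
At $73.73/mo: n = ⌈−ln(1 − rB₀/P)/ln(1+r)⌉ = 24 payments (last $39.66); total interest = total paid − $1,550.00 = $185.45.
At $223.73/mo: 8 payments (last $44.46); total interest $60.57.
Payments saved = 24 − 8 = 16.

16 fewer payments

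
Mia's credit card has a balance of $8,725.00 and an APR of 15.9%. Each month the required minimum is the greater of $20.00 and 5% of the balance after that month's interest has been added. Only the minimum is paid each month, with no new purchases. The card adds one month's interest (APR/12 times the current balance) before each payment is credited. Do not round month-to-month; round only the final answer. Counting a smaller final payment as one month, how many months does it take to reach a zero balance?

Monthly rate r = 15.9%/12 = 1.325% = 0.01325.
While 5% of the post-interest balance exceeds $20.00, each month B ← (B·(1+r))·(1 − 0.05), i.e. B shrinks by the factor (1+r)·0.95 = 0.96259.
This holds for months 1–82. Entering month 83 the balance is $382.70; 5% of the post-interest balance is now below $20.00, so the flat $20.00 minimum applies from here.
From month 83 a fixed $20.00 at rate r clears $382.70 in 23 more payments. Total: 82 + 23 = 105 months.

105 months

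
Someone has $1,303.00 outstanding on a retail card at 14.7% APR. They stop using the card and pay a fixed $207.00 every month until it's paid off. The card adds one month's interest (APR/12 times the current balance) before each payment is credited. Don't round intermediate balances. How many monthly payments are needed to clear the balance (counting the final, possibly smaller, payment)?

7 payments

Monthly rate r = 14.7%/12 = 1.225% = 0.01225.
Recurrence: B ← B·(1+r) − $207.00.
Month 1: interest $15.96; balance after payment $1,111.96.
Month 2: interest $13.62; balance after payment $918.58.
Closed form: n = −ln(1 − rB₀/P)/ln(1+r) = −ln(0.92289)/ln(1.01225) ≈ 6.591, so the balance reaches zero during payment 7.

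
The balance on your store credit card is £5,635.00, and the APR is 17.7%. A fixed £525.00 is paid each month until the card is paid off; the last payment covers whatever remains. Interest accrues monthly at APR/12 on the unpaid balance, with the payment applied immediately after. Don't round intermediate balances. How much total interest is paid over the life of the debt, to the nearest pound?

£545

Monthly rate r = 17.7%/12 = 1.475% = 0.01475.
Payoff takes n = ⌈−ln(1 − rB₀/P)/ln(1+r)⌉ = ⌈11.771⌉ = 12 payments; the last is £405.35.
Total paid = 11·£525.00 + £405.35 = £6,180.35.
Total interest = total paid − principal = £6,180.35 − £5,635.00 = £545.35.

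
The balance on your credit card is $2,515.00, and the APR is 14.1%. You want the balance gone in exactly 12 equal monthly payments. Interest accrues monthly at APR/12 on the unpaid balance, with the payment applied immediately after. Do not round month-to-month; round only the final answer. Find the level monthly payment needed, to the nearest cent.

$225.93

Monthly rate r = 14.1%/12 = 1.175% = 0.01175.
Level-payment amortization: P = B₀·r / (1 − (1+r)^(−n)) = 2515.00·0.01175 / (1 − 1.01175^(−12)).
Denominator 1 − (1+r)^(−12) = 0.130796546.
P = 29.5512 / 0.130796546 ≈ 225.93.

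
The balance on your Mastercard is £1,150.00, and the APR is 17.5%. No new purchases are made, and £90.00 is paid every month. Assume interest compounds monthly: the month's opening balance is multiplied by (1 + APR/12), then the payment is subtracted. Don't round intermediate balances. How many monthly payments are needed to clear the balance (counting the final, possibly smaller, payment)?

Monthly rate r = 17.5%/12 = 1.45833% = 0.0145833.
Recurrence: B ← B·(1+r) − £90.00.
Month 1: interest £16.77; balance after payment £1,076.77.
Month 2: interest £15.70; balance after payment £1,002.47.
Closed form: n = −ln(1 − rB₀/P)/ln(1+r) = −ln(0.81366)/ln(1.01458) ≈ 14.243, so the balance reaches zero during payment 15.

15 months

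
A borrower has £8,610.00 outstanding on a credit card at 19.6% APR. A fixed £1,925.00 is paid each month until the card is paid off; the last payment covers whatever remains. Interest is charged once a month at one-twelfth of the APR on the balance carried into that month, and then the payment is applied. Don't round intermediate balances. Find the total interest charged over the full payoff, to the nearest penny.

£406.90

Monthly rate r = 19.6%/12 = 1.63333% = 0.0163333.
Payoff takes n = ⌈−ln(1 − rB₀/P)/ln(1+r)⌉ = ⌈4.682⌉ = 5 payments; the last is £1,316.90.
Total paid = 4·£1,925.00 + £1,316.90 = £9,016.90.
Total interest = total paid − principal = £9,016.90 − £8,610.00 = £406.90.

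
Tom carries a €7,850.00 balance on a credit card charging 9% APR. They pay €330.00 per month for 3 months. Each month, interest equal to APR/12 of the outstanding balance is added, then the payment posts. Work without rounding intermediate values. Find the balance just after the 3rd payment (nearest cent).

€7,030.51

Monthly rate r = 9%/12 = 0.75% = 0.0075.
Each month: B ← B·(1+r) − €330.00.
Month 1: interest €58.88; balance after payment €7,578.88.
Month 2: interest €56.84; balance after payment €7,305.72.
Month 3: interest €54.79; balance after payment €7,030.51.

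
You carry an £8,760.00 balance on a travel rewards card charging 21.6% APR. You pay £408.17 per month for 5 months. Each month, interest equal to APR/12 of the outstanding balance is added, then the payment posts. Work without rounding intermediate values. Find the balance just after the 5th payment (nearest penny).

£7,461.64

Monthly rate r = 21.6%/12 = 1.8% = 0.018.
Each month: B ← B·(1+r) − £408.17.
Month 1: interest £157.68; balance after payment £8,509.51.
Month 2: interest £153.17; balance after payment £8,254.51.
Month 3: interest £148.58; balance after payment £7,994.92.
Month 4: interest £143.91; balance after payment £7,730.66.
Month 5: interest £139.15; balance after payment £7,461.64.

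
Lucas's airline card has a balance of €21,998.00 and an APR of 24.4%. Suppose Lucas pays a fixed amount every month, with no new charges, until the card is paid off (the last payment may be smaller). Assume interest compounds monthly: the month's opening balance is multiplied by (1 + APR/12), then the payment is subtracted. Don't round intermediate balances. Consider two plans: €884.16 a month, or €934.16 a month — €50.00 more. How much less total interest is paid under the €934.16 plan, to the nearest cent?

Monthly rate r = 24.4%/12 = 2.03333% = 0.0203333.
At €884.16/mo: n = ⌈−ln(1 − rB₀/P)/ln(1+r)⌉ = 36 payments (last €21.31); total interest = total paid − €21,998.00 = €8,968.91.
At €934.16/mo: 33 payments (last €351.01); total interest €8,246.13.
Interest saved = €8,968.91 − €8,246.13 = €722.78.

€722.78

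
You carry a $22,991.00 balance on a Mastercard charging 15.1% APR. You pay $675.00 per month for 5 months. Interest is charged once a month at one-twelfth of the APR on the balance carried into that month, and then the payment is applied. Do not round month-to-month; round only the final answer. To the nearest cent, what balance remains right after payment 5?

$21,013.37

Monthly rate r = 15.1%/12 = 1.25833% = 0.0125833.
Each month: B ← B·(1+r) − $675.00.
Month 1: interest $289.30; balance after payment $22,605.30.
Month 2: interest $284.45; balance after payment $22,214.75.
Month 3: interest $279.54; balance after payment $21,819.29.
Month 4: interest $274.56; balance after payment $21,418.85.
Month 5: interest $269.52; balance after payment $21,013.37.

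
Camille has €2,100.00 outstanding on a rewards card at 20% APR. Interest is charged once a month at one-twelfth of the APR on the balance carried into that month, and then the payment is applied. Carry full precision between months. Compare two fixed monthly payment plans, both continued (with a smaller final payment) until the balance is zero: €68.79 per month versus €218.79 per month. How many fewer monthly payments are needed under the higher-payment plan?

33 fewer payments

Monthly rate r = 20%/12 = 1.66667% = 0.0166667.
At €68.79/mo: n = ⌈−ln(1 − rB₀/P)/ln(1+r)⌉ = 44 payments (last €0.56); total interest = total paid − €2,100.00 = €858.53.
At €218.79/mo: 11 payments (last €119.91); total interest €207.81.
Payments saved = 44 − 11 = 33.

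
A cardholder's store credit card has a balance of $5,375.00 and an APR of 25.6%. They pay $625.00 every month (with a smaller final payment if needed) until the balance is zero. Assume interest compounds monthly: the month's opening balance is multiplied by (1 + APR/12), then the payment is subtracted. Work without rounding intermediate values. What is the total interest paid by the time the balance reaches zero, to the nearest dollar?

Monthly rate r = 25.6%/12 = 2.13333% = 0.0213333.
Payoff takes n = ⌈−ln(1 − rB₀/P)/ln(1+r)⌉ = ⌈9.602⌉ = 10 payments; the last is $377.81.
Total paid = 9·$625.00 + $377.81 = $6,002.81.
Total interest = total paid − principal = $6,002.81 − $5,375.00 = $627.81.

$628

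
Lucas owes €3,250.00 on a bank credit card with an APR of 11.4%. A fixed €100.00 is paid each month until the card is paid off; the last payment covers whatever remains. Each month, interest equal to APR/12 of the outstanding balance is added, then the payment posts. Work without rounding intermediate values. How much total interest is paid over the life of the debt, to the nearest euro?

Monthly rate r = 11.4%/12 = 0.95% = 0.0095.
Payoff takes n = ⌈−ln(1 − rB₀/P)/ln(1+r)⌉ = ⌈39.053⌉ = 40 payments; the last is €5.34.
Total paid = 39·€100.00 + €5.34 = €3,905.34.
Total interest = total paid − principal = €3,905.34 − €3,250.00 = €655.34.

€655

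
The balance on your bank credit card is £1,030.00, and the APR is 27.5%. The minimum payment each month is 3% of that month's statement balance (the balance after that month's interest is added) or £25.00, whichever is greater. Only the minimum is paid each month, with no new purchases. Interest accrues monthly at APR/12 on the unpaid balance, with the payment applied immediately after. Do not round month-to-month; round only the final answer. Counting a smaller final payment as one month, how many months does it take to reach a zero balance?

91 months

Monthly rate r = 27.5%/12 = 2.29167% = 0.0229167.
While 3% of the post-interest balance exceeds £25.00, each month B ← (B·(1+r))·(1 − 0.03), i.e. B shrinks by the factor (1+r)·0.97 = 0.99223.
This holds for months 1–31. Entering month 32 the balance is £808.74; 3% of the post-interest balance is now below £25.00, so the flat £25.00 minimum applies from here.
From month 32 a fixed £25.00 at rate r clears £808.74 in 60 more payments. Total: 31 + 60 = 91 months.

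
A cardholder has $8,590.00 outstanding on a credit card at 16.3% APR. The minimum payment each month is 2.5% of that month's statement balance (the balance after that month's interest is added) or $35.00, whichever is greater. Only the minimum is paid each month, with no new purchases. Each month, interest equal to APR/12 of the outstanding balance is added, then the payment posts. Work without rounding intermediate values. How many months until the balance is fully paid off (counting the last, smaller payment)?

Monthly rate r = 16.3%/12 = 1.35833% = 0.0135833.
While 2.5% of the post-interest balance exceeds $35.00, each month B ← (B·(1+r))·(1 − 0.025), i.e. B shrinks by the factor (1+r)·0.975 = 0.98824.
This holds for months 1–155. Entering month 156 the balance is $1,373.80; 2.5% of the post-interest balance is now below $35.00, so the flat $35.00 minimum applies from here.
From month 156 a fixed $35.00 at rate r clears $1,373.80 in 57 more payments. Total: 155 + 57 = 212 months.

212 months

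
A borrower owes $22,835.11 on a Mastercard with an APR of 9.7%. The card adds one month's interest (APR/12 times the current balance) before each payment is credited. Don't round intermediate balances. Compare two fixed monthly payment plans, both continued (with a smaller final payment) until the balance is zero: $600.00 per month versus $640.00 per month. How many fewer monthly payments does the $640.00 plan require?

3 fewer payments

Monthly rate r = 9.7%/12 = 0.808333% = 0.00808333.
At $600.00/mo: n = ⌈−ln(1 − rB₀/P)/ln(1+r)⌉ = 46 payments (last $400.08); total interest = total paid − $22,835.11 = $4,564.97.
At $640.00/mo: 43 payments (last $169.13); total interest $4,214.02.
Payments saved = 46 − 43 = 3.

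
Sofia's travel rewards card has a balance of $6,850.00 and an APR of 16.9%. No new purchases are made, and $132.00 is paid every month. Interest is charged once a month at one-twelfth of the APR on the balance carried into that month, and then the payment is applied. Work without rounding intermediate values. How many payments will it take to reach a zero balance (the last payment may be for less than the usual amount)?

Monthly rate r = 16.9%/12 = 1.40833% = 0.0140833.
Recurrence: B ← B·(1+r) − $132.00.
Month 1: interest $96.47; balance after payment $6,814.47.
Month 2: interest $95.97; balance after payment $6,778.44.
Closed form: n = −ln(1 − rB₀/P)/ln(1+r) = −ln(0.26916)/ln(1.01408) ≈ 93.846, so the balance reaches zero during payment 94.

94 months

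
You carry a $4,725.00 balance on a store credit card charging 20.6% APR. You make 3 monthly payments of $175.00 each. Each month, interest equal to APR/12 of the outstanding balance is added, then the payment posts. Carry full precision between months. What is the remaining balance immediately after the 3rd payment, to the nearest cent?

$4,438.47

Monthly rate r = 20.6%/12 = 1.71667% = 0.0171667.
Each month: B ← B·(1+r) − $175.00.
Month 1: interest $81.11; balance after payment $4,631.11.
Month 2: interest $79.50; balance after payment $4,535.61.
Month 3: interest $77.86; balance after payment $4,438.47.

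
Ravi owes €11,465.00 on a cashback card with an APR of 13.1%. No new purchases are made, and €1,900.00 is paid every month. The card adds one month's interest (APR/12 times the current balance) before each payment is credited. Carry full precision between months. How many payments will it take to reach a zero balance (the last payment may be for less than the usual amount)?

7 payments

Monthly rate r = 13.1%/12 = 1.09167% = 0.0109167.
Recurrence: B ← B·(1+r) − €1,900.00.
Month 1: interest €125.16; balance after payment €9,690.16.
Month 2: interest €105.78; balance after payment €7,895.94.
Closed form: n = −ln(1 − rB₀/P)/ln(1+r) = −ln(0.93413)/ln(1.01092) ≈ 6.276, so the balance reaches zero during payment 7.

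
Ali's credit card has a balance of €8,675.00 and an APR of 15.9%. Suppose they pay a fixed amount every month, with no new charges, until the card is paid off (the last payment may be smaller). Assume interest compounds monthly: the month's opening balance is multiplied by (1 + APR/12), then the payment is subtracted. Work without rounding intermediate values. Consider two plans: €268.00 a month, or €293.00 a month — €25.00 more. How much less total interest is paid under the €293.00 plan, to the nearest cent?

Monthly rate r = 15.9%/12 = 1.325% = 0.01325.
At €268.00/mo: n = ⌈−ln(1 − rB₀/P)/ln(1+r)⌉ = 43 payments (last €149.80); total interest = total paid − €8,675.00 = €2,730.80.
At €293.00/mo: 38 payments (last €246.06); total interest €2,412.06.
Interest saved = €2,730.80 − €2,412.06 = €318.74.

€318.74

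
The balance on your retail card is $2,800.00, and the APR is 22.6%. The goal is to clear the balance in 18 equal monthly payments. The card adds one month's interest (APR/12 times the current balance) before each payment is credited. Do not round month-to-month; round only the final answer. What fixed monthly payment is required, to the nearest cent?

$184.86

Monthly rate r = 22.6%/12 = 1.88333% = 0.0188333.
Level-payment amortization: P = B₀·r / (1 − (1+r)^(−n)) = 2800.00·0.0188333 / (1 − 1.01883^(−18)).
Denominator 1 − (1+r)^(−18) = 0.285267743.
P = 52.7333 / 0.285267743 ≈ 184.86.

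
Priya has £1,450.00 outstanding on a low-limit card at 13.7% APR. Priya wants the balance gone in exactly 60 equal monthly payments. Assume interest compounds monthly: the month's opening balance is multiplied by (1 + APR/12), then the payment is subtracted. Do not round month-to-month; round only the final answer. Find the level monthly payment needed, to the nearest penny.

£33.51

Monthly rate r = 13.7%/12 = 1.14167% = 0.0114167.
Level-payment amortization: P = B₀·r / (1 − (1+r)^(−n)) = 1450.00·0.0114167 / (1 − 1.01142^(−60)).
Denominator 1 − (1+r)^(−60) = 0.493949747.
P = 16.5542 / 0.493949747 ≈ 33.51.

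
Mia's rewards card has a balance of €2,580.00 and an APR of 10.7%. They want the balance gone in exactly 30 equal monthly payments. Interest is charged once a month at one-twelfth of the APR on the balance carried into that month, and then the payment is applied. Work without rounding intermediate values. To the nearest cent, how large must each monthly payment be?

Monthly rate r = 10.7%/12 = 0.891667% = 0.00891667.
Level-payment amortization: P = B₀·r / (1 − (1+r)^(−n)) = 2580.00·0.00891667 / (1 − 1.00892^(−30)).
Denominator 1 − (1+r)^(−30) = 0.233801832.
P = 23.005 / 0.233801832 ≈ 98.40.

€98.40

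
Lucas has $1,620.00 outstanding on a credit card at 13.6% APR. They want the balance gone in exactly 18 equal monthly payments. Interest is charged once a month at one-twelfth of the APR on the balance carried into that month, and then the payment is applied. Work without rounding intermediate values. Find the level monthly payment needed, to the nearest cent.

Monthly rate r = 13.6%/12 = 1.13333% = 0.0113333.
Level-payment amortization: P = B₀·r / (1 − (1+r)^(−n)) = 1620.00·0.0113333 / (1 − 1.01133^(−18)).
Denominator 1 − (1+r)^(−18) = 0.18360148.
P = 18.36 / 0.18360148 ≈ 100.00.

$100.00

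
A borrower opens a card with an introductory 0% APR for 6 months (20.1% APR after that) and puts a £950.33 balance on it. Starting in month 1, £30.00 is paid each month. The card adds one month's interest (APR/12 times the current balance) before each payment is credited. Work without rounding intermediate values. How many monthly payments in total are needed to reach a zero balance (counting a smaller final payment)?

40 payments

Promo months 1–6 at r₀ = 0%/12 = 0; months 7+ at r₁ = 20.1%/12 = 0.01675.
After month 6 (no interest yet): B = £950.33 − 6·£30.00 = £770.33.
Then at r₁ with £30.00/mo: n₂ = −ln(1 − r₁·B/P)/ln(1+r₁) ≈ 33.85 → 34 more payments.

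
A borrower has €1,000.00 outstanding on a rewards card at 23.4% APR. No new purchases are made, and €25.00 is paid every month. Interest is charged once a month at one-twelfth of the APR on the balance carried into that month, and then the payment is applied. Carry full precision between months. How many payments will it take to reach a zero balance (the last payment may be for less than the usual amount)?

Monthly rate r = 23.4%/12 = 1.95% = 0.0195.
Recurrence: B ← B·(1+r) − €25.00.
Month 1: interest €19.50; balance after payment €994.50.
Month 2: interest €19.39; balance after payment €988.89.
Closed form: n = −ln(1 − rB₀/P)/ln(1+r) = −ln(0.22)/ln(1.0195) ≈ 78.402, so the balance reaches zero during payment 79.

79 payments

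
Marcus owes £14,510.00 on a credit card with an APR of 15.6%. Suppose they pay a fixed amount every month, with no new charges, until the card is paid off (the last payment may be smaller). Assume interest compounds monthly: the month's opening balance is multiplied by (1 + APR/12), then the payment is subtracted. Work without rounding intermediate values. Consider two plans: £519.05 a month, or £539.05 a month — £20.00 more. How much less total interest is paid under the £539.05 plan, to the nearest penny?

Monthly rate r = 15.6%/12 = 1.3% = 0.013.
At £519.05/mo: n = ⌈−ln(1 − rB₀/P)/ln(1+r)⌉ = 35 payments (last £501.79); total interest = total paid − £14,510.00 = £3,639.49.
At £539.05/mo: 34 payments (last £186.11); total interest £3,464.76.
Interest saved = £3,639.49 − £3,464.76 = £174.73.

£174.73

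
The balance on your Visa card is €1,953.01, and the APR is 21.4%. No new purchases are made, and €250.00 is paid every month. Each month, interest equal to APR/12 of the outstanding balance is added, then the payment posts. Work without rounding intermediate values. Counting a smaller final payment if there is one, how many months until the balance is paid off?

9 payments

Monthly rate r = 21.4%/12 = 1.78333% = 0.0178333.
Recurrence: B ← B·(1+r) − €250.00.
Month 1: interest €34.83; balance after payment €1,737.84.
Month 2: interest €30.99; balance after payment €1,518.83.
Closed form: n = −ln(1 − rB₀/P)/ln(1+r) = −ln(0.86069)/ln(1.01783) ≈ 8.487, so the balance reaches zero during payment 9.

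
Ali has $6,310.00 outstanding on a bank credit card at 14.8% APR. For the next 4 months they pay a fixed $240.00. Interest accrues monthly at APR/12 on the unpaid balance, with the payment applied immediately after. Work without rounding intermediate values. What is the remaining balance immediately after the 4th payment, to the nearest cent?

Monthly rate r = 14.8%/12 = 1.23333% = 0.0123333.
Each month: B ← B·(1+r) − $240.00.
Month 1: interest $77.82; balance after payment $6,147.82.
Month 2: interest $75.82; balance after payment $5,983.65.
Month 3: interest $73.80; balance after payment $5,817.44.
Month 4: interest $71.75; balance after payment $5,649.19.

$5,649.19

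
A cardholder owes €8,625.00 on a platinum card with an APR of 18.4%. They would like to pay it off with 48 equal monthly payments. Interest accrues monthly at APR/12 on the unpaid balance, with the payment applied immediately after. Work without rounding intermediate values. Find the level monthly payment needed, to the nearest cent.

€255.17

Monthly rate r = 18.4%/12 = 1.53333% = 0.0153333.
Level-payment amortization: P = B₀·r / (1 − (1+r)^(−n)) = 8625.00·0.0153333 / (1 − 1.01533^(−48)).
Denominator 1 − (1+r)^(−48) = 0.518290652.
P = 132.25 / 0.518290652 ≈ 255.17.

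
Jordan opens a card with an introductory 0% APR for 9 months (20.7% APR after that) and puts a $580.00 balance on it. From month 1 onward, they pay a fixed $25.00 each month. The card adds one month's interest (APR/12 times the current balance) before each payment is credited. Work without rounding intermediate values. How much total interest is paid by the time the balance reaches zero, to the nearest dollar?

$56

Promo months 1–9 at r₀ = 0%/12 = 0; months 10+ at r₁ = 20.7%/12 = 0.01725.
After month 9 (no interest yet): B = $580.00 − 9·$25.00 = $355.00.
Then at r₁ with $25.00/mo: n₂ = −ln(1 − r₁·B/P)/ln(1+r₁) ≈ 16.43 → 17 more payments.
Total paid = 25·$25.00 + $10.76 = $635.76; interest = $635.76 − $580.00 = $55.76.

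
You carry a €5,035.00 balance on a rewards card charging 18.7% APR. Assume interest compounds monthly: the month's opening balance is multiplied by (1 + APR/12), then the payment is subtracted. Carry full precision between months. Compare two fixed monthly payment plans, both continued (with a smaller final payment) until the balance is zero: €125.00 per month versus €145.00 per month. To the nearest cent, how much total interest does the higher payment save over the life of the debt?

€682.50

Monthly rate r = 18.7%/12 = 1.55833% = 0.0155833.
At €125.00/mo: n = ⌈−ln(1 − rB₀/P)/ln(1+r)⌉ = 64 payments (last €112.19); total interest = total paid − €5,035.00 = €2,952.19.
At €145.00/mo: 51 payments (last €54.69); total interest €2,269.69.
Interest saved = €2,952.19 − €2,269.69 = €682.50.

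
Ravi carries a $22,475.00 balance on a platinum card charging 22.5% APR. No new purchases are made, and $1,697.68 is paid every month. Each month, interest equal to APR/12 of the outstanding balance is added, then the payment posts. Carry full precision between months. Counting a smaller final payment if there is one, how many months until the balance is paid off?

16 months

Monthly rate r = 22.5%/12 = 1.875% = 0.01875.
Recurrence: B ← B·(1+r) − $1,697.68.
Month 1: interest $421.41; balance after payment $21,198.73.
Month 2: interest $397.48; balance after payment $19,898.52.
Closed form: n = −ln(1 − rB₀/P)/ln(1+r) = −ln(0.75178)/ln(1.01875) ≈ 15.359, so the balance reaches zero during payment 16.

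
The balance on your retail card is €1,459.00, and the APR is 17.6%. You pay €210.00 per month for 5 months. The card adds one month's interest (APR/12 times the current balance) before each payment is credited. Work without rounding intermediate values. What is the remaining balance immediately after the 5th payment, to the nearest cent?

Monthly rate r = 17.6%/12 = 1.46667% = 0.0146667.
Each month: B ← B·(1+r) − €210.00.
Month 1: interest €21.40; balance after payment €1,270.40.
Month 2: interest €18.63; balance after payment €1,079.03.
Month 3: interest €15.83; balance after payment €884.86.
Month 4: interest €12.98; balance after payment €687.83.
Month 5: interest €10.09; balance after payment €487.92.

€487.92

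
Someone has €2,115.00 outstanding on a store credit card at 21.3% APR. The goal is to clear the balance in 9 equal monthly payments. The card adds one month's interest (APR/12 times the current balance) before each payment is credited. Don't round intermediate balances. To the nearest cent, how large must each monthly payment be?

€256.35

Monthly rate r = 21.3%/12 = 1.775% = 0.01775.
Level-payment amortization: P = B₀·r / (1 − (1+r)^(−n)) = 2115.00·0.01775 / (1 − 1.01775^(−9)).
Denominator 1 − (1+r)^(−9) = 0.146447968.
P = 37.5413 / 0.146447968 ≈ 256.35.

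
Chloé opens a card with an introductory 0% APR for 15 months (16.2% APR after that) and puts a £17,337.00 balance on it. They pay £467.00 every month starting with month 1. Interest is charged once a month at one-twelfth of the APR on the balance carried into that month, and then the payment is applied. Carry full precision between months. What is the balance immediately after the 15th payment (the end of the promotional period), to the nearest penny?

Promo months 1–15 at r₀ = 0%/12 = 0; months 16+ at r₁ = 16.2%/12 = 0.0135.
After month 15 (no interest yet): B = £17,337.00 − 15·£467.00 = £10,332.00.

£10,332.00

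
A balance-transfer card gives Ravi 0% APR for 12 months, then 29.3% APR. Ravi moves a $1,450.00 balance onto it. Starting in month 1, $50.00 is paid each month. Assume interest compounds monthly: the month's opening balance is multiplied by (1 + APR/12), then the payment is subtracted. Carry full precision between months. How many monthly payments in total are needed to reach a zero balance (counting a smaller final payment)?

Promo months 1–12 at r₀ = 0%/12 = 0; months 13+ at r₁ = 29.3%/12 = 0.0244167.
After month 12 (no interest yet): B = $1,450.00 − 12·$50.00 = $850.00.
Then at r₁ with $50.00/mo: n₂ = −ln(1 − r₁·B/P)/ln(1+r₁) ≈ 22.23 → 23 more payments.

35 payments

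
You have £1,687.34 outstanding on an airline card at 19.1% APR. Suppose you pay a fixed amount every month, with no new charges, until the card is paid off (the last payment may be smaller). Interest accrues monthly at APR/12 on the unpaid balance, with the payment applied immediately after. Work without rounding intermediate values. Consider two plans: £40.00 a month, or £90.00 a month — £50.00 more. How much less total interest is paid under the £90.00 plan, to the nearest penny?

Monthly rate r = 19.1%/12 = 1.59167% = 0.0159167.
At £40.00/mo: n = ⌈−ln(1 − rB₀/P)/ln(1+r)⌉ = 71 payments (last £19.29); total interest = total paid − £1,687.34 = £1,131.95.
At £90.00/mo: 23 payments (last £40.05); total interest £332.71.
Interest saved = £1,131.95 − £332.71 = £799.24.

£799.24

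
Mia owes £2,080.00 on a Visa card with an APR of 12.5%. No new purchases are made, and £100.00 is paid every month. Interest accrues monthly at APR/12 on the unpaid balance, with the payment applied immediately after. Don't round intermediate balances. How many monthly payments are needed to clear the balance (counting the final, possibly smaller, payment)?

24 payments

Monthly rate r = 12.5%/12 = 1.04167% = 0.0104167.
Recurrence: B ← B·(1+r) − £100.00.
Month 1: interest £21.67; balance after payment £2,001.67.
Month 2: interest £20.85; balance after payment £1,922.52.
Closed form: n = −ln(1 − rB₀/P)/ln(1+r) = −ln(0.78333)/ln(1.01042) ≈ 23.565, so the balance reaches zero during payment 24.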